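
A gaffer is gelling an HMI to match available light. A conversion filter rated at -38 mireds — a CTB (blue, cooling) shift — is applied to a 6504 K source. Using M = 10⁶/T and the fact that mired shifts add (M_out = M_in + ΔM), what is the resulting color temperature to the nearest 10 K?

8640 K

M_in = 10⁶/6504 = 153.75 mireds.
M_out = 153.75 + (-38) = 115.75 mireds.
T_out = 10⁶/115.75 = 8639.2 K → 8640 K.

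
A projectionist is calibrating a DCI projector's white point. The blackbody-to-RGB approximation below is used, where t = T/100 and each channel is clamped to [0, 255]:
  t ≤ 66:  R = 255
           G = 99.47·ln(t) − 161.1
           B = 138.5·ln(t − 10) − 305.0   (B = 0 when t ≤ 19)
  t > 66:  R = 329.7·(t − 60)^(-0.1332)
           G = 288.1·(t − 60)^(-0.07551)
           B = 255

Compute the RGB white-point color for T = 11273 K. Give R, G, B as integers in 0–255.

R=194, G=214, B=255

t = 11273/100 = 112.73; the t > 66 branch applies.
R = 329.7·(112.73 − 60)^(-0.1332) = 329.7·52.73^(-0.1332) = 329.7·0.58969 = 194.420.
G = 288.1·(112.73 − 60)^(-0.07551) = 288.1·52.73^(-0.07551) = 288.1·0.74125 = 213.555.
B = 255 by definition for t > 66.
Rounded: (194, 214, 255).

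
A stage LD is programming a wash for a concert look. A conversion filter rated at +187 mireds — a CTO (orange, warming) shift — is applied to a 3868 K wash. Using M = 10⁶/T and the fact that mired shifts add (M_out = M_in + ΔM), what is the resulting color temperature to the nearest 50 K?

M_in = 10⁶/3868 = 258.53 mireds.
M_out = 258.53 + (+187) = 445.53 mireds.
T_out = 10⁶/445.53 = 2244.5 K → 2250 K.

2250 K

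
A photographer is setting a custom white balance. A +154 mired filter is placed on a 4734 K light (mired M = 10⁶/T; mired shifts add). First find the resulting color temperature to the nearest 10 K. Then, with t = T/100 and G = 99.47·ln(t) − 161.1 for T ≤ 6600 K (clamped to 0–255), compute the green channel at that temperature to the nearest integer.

168

M_in = 10⁶/4734 = 211.24; M_out = 211.24 + (+154) = 365.24.
T_out = 10⁶/365.24 = 2737.9 K → 2740 K; t = 27.4.
G = 99.47·ln 27.4 − 161.1 = 99.47·3.3105 − 161.1 = 168.200.
Rounded: 168.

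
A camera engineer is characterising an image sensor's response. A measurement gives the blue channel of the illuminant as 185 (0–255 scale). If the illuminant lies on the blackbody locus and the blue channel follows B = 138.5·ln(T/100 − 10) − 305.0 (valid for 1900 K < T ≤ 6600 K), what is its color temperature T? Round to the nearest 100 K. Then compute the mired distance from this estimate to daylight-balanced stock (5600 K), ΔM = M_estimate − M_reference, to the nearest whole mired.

ln(t − 10) = (185 + 305.0) / 138.5 = 3.5379.
t − 10 = e^3.5379 = 34.395, so t = 44.395.
T = 100·t = 4439 K → 4400 K to the nearest 100 K.
M_estimate = 10⁶/4400 = 227.27; M_reference = 10⁶/5600 = 178.57.
ΔM = 227.27 − 178.57 = 48.70 → +49 mireds.

+49 mireds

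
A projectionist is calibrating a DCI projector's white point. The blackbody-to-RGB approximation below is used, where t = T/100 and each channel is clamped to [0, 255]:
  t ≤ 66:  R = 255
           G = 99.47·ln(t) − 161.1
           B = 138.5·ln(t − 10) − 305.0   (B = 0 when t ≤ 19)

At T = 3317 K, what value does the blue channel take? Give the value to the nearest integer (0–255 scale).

t = 3317/100 = 33.17; the t ≤ 66 branch applies.
B = 138.5·ln(33.17 − 10) − 305.0 = 138.5·ln 23.17 − 305.0 = 138.5·3.1429 − 305.0 = 130.286.
Rounded: 130.

130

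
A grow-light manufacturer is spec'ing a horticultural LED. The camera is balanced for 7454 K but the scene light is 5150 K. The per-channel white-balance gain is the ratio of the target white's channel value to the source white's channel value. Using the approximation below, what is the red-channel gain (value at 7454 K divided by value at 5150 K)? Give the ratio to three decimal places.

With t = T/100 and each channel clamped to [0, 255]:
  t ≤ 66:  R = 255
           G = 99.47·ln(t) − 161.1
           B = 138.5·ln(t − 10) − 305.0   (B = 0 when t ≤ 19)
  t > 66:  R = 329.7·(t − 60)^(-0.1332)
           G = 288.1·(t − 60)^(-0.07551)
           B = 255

0.905

At 5150 K (t = 51.5):
  R = 255 by definition for t ≤ 66.
At 7454 K (t = 74.54):
  R = 329.7·(74.54 − 60)^(-0.1332) = 329.7·14.54^(-0.1332) = 329.7·0.70008 = 230.816.
Gain = 230.816 / 255.000 = 0.9052 → 0.905.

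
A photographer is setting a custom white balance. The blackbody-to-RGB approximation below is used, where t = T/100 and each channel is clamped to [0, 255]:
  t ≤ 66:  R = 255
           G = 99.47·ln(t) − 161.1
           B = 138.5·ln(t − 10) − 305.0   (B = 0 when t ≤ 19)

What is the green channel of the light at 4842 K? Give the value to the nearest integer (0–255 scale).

t = 4842/100 = 48.42; the t ≤ 66 branch applies.
G = 99.47·ln 48.42 − 161.1 = 99.47·3.8799 − 161.1 = 224.835.
Rounded: 225.

225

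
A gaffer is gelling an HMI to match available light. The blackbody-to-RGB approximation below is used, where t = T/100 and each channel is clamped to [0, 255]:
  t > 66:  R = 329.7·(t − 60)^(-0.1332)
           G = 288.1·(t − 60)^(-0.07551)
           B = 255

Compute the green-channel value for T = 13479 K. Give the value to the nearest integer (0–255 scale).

208

t = 13479/100 = 134.79; the t > 66 branch applies.
G = 288.1·(134.79 − 60)^(-0.07551) = 288.1·74.79^(-0.07551) = 288.1·0.72195 = 207.993.
Rounded: 208.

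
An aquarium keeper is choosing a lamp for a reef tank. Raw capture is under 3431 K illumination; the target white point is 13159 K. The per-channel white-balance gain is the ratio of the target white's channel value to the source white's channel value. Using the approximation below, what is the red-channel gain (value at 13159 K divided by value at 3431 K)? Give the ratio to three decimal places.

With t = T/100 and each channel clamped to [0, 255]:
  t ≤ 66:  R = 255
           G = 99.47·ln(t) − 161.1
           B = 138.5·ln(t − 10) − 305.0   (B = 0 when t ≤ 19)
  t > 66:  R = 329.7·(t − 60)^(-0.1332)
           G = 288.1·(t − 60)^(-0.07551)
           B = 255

At 3431 K (t = 34.31):
  R = 255 by definition for t ≤ 66.
At 13159 K (t = 131.59):
  R = 329.7·(131.59 − 60)^(-0.1332) = 329.7·71.59^(-0.1332) = 329.7·0.56615 = 186.661.
Gain = 186.661 / 255.000 = 0.7320 → 0.732.

0.732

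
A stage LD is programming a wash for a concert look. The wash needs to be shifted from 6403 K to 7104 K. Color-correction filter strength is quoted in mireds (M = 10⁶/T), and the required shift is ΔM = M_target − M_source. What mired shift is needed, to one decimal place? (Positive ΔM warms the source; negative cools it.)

-15.4 mireds

M_source = 10⁶/6403 = 156.177; M_target = 10⁶/7104 = 140.766.
ΔM = 140.766 − 156.177 = -15.411 → -15.4 mireds, a cooling shift.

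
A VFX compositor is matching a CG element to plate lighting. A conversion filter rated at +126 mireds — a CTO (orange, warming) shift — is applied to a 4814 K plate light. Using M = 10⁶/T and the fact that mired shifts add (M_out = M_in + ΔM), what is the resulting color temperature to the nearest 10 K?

3000 K

M_in = 10⁶/4814 = 207.73 mireds.
M_out = 207.73 + (+126) = 333.73 mireds.
T_out = 10⁶/333.73 = 2996.5 K → 3000 K.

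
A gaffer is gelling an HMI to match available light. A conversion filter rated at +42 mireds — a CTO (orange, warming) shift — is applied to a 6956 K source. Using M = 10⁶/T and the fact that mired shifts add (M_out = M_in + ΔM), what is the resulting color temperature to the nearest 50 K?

5400 K

M_in = 10⁶/6956 = 143.76 mireds.
M_out = 143.76 + (+42) = 185.76 mireds.
T_out = 10⁶/185.76 = 5383.3 K → 5400 K.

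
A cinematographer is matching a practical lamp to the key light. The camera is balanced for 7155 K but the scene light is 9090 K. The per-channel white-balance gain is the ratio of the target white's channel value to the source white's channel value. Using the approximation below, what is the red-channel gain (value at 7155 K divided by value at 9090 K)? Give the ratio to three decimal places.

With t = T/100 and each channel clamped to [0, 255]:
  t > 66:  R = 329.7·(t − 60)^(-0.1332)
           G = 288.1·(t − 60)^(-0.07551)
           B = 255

At 9090 K (t = 90.9):
  R = 329.7·(90.9 − 60)^(-0.1332) = 329.7·30.9^(-0.1332) = 329.7·0.63320 = 208.764.
At 7155 K (t = 71.55):
  R = 329.7·(71.55 − 60)^(-0.1332) = 329.7·11.55^(-0.1332) = 329.7·0.72188 = 238.003.
Gain = 238.003 / 208.764 = 1.1401 → 1.140.

1.140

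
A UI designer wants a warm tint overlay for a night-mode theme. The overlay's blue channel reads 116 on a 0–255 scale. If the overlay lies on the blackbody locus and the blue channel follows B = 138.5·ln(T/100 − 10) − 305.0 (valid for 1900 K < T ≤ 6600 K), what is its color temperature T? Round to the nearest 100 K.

3100 K

ln(t − 10) = (116 + 305.0) / 138.5 = 3.0397.
t − 10 = e^3.0397 = 20.899, so t = 30.899.
T = 100·t = 3090 K → 3100 K to the nearest 100 K.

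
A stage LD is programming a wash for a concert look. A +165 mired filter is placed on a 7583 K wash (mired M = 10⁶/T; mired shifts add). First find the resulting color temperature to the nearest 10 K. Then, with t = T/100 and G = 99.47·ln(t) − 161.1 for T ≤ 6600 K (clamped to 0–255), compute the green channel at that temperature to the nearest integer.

189

M_in = 10⁶/7583 = 131.87; M_out = 131.87 + (+165) = 296.87.
T_out = 10⁶/296.87 = 3368.4 K → 3370 K; t = 33.7.
G = 99.47·ln 33.7 − 161.1 = 99.47·3.5175 − 161.1 = 188.786.
Rounded: 189.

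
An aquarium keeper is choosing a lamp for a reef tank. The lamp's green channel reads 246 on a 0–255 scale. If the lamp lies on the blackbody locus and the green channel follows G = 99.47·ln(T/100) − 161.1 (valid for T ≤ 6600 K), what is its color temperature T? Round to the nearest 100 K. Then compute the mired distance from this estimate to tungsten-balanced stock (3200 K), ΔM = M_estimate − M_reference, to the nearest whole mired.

-146 mireds

ln t = (246 + 161.1) / 99.47 = 4.0927.
t = e^4.0927 = 59.901.
T = 100·t = 5990 K → 6000 K to the nearest 100 K.
M_estimate = 10⁶/6000 = 166.67; M_reference = 10⁶/3200 = 312.50.
ΔM = 166.67 − 312.50 = -145.83 → -146 mireds.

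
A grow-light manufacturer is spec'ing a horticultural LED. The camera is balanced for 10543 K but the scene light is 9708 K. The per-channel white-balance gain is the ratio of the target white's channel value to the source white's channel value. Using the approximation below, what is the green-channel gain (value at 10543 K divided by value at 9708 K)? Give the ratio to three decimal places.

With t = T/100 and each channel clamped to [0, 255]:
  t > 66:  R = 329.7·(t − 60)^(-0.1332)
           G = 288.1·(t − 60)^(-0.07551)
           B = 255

At 9708 K (t = 97.08):
  G = 288.1·(97.08 − 60)^(-0.07551) = 288.1·37.08^(-0.07551) = 288.1·0.76123 = 219.310.
At 10543 K (t = 105.43):
  G = 288.1·(105.43 − 60)^(-0.07551) = 288.1·45.43^(-0.07551) = 288.1·0.74964 = 215.972.
Gain = 215.972 / 219.310 = 0.9848 → 0.985.

0.985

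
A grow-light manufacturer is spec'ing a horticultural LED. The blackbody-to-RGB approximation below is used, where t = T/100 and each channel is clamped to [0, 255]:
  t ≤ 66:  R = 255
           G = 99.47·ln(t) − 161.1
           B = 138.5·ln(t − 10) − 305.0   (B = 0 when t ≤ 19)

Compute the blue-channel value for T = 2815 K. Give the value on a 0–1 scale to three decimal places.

t = 2815/100 = 28.15; the t ≤ 66 branch applies.
B = 138.5·ln(28.15 − 10) − 305.0 = 138.5·ln 18.15 − 305.0 = 138.5·2.8987 − 305.0 = 96.466.
On a 0–1 scale: 96.466/255 = 0.3783 → 0.378.

0.378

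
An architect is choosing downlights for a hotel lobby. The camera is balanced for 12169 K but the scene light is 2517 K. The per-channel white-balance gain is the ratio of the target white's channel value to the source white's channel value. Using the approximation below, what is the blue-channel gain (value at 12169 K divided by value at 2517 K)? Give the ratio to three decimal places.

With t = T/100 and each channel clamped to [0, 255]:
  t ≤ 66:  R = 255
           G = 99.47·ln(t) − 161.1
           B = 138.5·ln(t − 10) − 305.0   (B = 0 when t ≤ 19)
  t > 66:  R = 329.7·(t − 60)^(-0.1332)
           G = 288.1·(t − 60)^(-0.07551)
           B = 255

3.560

At 2517 K (t = 25.17):
  B = 138.5·ln(25.17 − 10) − 305.0 = 138.5·ln 15.17 − 305.0 = 138.5·2.7193 − 305.0 = 71.626.
At 12169 K (t = 121.69):
  B = 255 by definition for t > 66.
Gain = 255.000 / 71.626 = 3.5602 → 3.560.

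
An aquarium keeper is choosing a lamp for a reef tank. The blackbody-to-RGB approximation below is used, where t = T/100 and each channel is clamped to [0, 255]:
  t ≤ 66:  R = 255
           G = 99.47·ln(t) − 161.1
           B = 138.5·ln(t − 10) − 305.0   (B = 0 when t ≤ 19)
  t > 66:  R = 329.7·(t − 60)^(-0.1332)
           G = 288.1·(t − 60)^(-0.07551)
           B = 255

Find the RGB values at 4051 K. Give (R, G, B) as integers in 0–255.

t = 4051/100 = 40.51; the t ≤ 66 branch applies.
R = 255 by definition for t ≤ 66.
G = 99.47·ln 40.51 − 161.1 = 99.47·3.7015 − 161.1 = 207.093.
B = 138.5·ln(40.51 − 10) − 305.0 = 138.5·ln 30.51 − 305.0 = 138.5·3.4181 − 305.0 = 168.401.
Rounded: (255, 207, 168).

(255, 207, 168)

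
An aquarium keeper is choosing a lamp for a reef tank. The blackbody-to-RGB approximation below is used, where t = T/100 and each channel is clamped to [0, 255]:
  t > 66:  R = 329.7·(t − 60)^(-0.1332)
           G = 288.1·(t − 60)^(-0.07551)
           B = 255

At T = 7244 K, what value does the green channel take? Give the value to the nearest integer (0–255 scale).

238

t = 7244/100 = 72.44; the t > 66 branch applies.
G = 288.1·(72.44 − 60)^(-0.07551) = 288.1·12.44^(-0.07551) = 288.1·0.82667 = 238.162.
Rounded: 238.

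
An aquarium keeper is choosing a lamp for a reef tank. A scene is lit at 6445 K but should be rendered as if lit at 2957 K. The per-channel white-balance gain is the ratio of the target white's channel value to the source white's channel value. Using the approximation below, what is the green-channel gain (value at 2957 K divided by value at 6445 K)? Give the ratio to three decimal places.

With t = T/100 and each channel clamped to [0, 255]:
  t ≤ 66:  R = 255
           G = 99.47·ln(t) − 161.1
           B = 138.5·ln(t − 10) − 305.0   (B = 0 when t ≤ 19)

0.694

At 6445 K (t = 64.45):
  G = 99.47·ln 64.45 − 161.1 = 99.47·4.1659 − 161.1 = 253.281.
At 2957 K (t = 29.57):
  G = 99.47·ln 29.57 − 161.1 = 99.47·3.3868 − 161.1 = 175.781.
Gain = 175.781 / 253.281 = 0.6940 → 0.694.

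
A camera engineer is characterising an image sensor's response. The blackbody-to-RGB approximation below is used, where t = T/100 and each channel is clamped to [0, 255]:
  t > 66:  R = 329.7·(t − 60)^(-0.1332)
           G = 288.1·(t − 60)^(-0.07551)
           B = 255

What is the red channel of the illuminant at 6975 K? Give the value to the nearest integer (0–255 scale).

t = 6975/100 = 69.75; the t > 66 branch applies.
R = 329.7·(69.75 − 60)^(-0.1332) = 329.7·9.75^(-0.1332) = 329.7·0.73835 = 243.435.
Rounded: 243.

243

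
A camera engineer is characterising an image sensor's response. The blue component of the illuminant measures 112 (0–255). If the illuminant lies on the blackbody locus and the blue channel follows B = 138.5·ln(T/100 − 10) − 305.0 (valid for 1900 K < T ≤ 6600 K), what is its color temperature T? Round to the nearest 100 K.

ln(t − 10) = (112 + 305.0) / 138.5 = 3.0108.
t − 10 = e^3.0108 = 20.304, so t = 30.304.
T = 100·t = 3030 K → 3000 K to the nearest 100 K.

3000 K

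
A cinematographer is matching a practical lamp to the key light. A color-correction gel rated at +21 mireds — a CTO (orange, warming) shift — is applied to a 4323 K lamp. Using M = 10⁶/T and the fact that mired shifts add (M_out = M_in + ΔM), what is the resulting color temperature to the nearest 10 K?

3960 K

M_in = 10⁶/4323 = 231.32 mireds.
M_out = 231.32 + (+21) = 252.32 mireds.
T_out = 10⁶/252.32 = 3963.2 K → 3960 K.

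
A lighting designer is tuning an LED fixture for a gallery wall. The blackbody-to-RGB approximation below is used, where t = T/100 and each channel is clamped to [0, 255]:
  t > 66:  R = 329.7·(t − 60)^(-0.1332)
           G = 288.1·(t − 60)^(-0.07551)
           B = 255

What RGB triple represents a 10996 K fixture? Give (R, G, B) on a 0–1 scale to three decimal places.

t = 10996/100 = 109.96; the t > 66 branch applies.
R = 329.7·(109.96 − 60)^(-0.1332) = 329.7·49.96^(-0.1332) = 329.7·0.59394 = 195.822.
G = 288.1·(109.96 − 60)^(-0.07551) = 288.1·49.96^(-0.07551) = 288.1·0.74428 = 214.427.
B = 255 by definition for t > 66.
Dividing each by 255: (0.7679, 0.8409, 1.0000) → (0.768, 0.841, 1.000).

(0.768, 0.841, 1.000)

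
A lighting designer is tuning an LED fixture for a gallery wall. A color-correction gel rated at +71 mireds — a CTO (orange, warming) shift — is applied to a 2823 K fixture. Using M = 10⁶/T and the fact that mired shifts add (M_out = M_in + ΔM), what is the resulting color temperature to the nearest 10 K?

M_in = 10⁶/2823 = 354.23 mireds.
M_out = 354.23 + (+71) = 425.23 mireds.
T_out = 10⁶/425.23 = 2351.7 K → 2350 K.

2350 K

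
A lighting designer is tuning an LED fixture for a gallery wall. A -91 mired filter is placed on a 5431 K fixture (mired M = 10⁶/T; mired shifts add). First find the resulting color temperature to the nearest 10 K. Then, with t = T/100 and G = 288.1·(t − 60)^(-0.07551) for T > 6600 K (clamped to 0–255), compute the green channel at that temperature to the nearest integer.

215

M_in = 10⁶/5431 = 184.13; M_out = 184.13 + (-91) = 93.13.
T_out = 10⁶/93.13 = 10737.9 K → 10740 K; t = 107.4.
G = 288.1·(107.4 − 60)^(-0.07551) = 288.1·47.4^(-0.07551) = 288.1·0.74724 = 215.281.
Rounded: 215.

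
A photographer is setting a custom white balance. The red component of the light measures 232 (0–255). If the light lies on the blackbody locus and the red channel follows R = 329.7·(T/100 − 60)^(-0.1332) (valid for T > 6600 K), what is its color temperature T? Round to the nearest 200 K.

7400 K

(t − 60)^(-0.1332) = 232/329.7 = 0.70367.
t − 60 = 0.70367^(1/-0.1332) = 0.70367^(-7.508) = 13.992, so t = 73.992.
T = 100·t = 7399 K → 7400 K to the nearest 200 K.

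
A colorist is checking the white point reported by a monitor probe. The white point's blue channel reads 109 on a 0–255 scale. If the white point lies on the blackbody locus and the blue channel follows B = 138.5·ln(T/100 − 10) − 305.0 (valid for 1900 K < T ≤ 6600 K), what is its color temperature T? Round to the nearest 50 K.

ln(t − 10) = (109 + 305.0) / 138.5 = 2.9892.
t − 10 = e^2.9892 = 19.869, so t = 29.869.
T = 100·t = 2987 K → 3000 K to the nearest 50 K.

3000 K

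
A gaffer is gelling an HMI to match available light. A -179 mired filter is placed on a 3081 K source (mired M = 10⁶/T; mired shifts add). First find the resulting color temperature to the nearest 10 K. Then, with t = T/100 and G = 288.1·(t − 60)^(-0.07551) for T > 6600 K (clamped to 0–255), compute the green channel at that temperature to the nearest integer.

M_in = 10⁶/3081 = 324.57; M_out = 324.57 + (-179) = 145.57.
T_out = 10⁶/145.57 = 6869.5 K → 6870 K; t = 68.7.
G = 288.1·(68.7 − 60)^(-0.07551) = 288.1·8.7^(-0.07551) = 288.1·0.84929 = 244.681.
Rounded: 245.

245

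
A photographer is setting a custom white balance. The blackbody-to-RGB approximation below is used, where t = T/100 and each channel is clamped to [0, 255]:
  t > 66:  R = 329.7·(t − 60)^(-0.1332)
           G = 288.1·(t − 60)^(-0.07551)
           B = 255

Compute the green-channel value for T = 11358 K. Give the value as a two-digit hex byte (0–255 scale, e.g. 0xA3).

0xD5

t = 11358/100 = 113.58; the t > 66 branch applies.
G = 288.1·(113.58 − 60)^(-0.07551) = 288.1·53.58^(-0.07551) = 288.1·0.74036 = 213.298.
Rounded: 213; in hex, 0xD5.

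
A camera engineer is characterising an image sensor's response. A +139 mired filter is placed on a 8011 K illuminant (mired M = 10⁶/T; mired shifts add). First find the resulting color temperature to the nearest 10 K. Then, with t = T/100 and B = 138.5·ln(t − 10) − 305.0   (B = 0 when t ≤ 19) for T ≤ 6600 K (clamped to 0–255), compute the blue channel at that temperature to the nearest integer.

156

M_in = 10⁶/8011 = 124.83; M_out = 124.83 + (+139) = 263.83.
T_out = 10⁶/263.83 = 3790.3 K → 3790 K; t = 37.9.
B = 138.5·ln(37.9 − 10) − 305.0 = 138.5·ln 27.9 − 305.0 = 138.5·3.3286 − 305.0 = 156.015.
Rounded: 156.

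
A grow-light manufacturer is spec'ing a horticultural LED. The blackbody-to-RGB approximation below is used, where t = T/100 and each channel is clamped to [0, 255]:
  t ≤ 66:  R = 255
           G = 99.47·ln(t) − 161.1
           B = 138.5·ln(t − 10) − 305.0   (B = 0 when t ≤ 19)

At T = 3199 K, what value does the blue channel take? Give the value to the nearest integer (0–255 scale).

123

t = 3199/100 = 31.99; the t ≤ 66 branch applies.
B = 138.5·ln(31.99 − 10) − 305.0 = 138.5·ln 21.99 − 305.0 = 138.5·3.0906 − 305.0 = 123.046.
Rounded: 123.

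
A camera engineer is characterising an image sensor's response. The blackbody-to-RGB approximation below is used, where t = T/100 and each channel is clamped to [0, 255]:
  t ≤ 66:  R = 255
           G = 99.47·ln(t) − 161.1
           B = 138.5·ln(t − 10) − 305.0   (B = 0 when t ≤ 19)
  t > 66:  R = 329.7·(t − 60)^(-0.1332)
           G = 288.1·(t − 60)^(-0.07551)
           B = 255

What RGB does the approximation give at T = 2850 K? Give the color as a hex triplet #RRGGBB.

t = 2850/100 = 28.5; the t ≤ 66 branch applies.
R = 255 by definition for t ≤ 66.
G = 99.47·ln 28.5 − 161.1 = 99.47·3.3499 − 161.1 = 172.115.
B = 138.5·ln(28.5 − 10) − 305.0 = 138.5·ln 18.5 − 305.0 = 138.5·2.9178 − 305.0 = 99.111.
Rounded: (255, 172, 99).
In hex: #FFAC63.

#FFAC63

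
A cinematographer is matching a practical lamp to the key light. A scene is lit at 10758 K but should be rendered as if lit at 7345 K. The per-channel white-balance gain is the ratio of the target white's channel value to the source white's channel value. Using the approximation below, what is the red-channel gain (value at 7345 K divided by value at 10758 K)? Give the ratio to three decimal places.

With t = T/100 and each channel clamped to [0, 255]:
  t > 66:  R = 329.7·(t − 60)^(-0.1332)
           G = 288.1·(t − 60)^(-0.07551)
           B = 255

1.183

At 10758 K (t = 107.58):
  R = 329.7·(107.58 − 60)^(-0.1332) = 329.7·47.58^(-0.1332) = 329.7·0.59782 = 197.100.
At 7345 K (t = 73.45):
  R = 329.7·(73.45 − 60)^(-0.1332) = 329.7·13.45^(-0.1332) = 329.7·0.70738 = 233.224.
Gain = 233.224 / 197.100 = 1.1833 → 1.183.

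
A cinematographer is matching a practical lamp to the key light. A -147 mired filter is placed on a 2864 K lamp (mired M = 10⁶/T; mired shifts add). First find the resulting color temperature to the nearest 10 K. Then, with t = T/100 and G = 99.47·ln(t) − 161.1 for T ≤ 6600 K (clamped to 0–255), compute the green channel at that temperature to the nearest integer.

227

M_in = 10⁶/2864 = 349.16; M_out = 349.16 + (-147) = 202.16.
T_out = 10⁶/202.16 = 4946.5 K → 4950 K; t = 49.5.
G = 99.47·ln 49.5 − 161.1 = 99.47·3.9020 − 161.1 = 227.029.
Rounded: 227.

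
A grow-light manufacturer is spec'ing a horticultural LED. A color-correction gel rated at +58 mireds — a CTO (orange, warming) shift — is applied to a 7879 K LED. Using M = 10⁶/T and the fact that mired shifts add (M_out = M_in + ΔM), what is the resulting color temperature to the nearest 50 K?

5400 K

M_in = 10⁶/7879 = 126.92 mireds.
M_out = 126.92 + (+58) = 184.92 mireds.
T_out = 10⁶/184.92 = 5407.8 K → 5400 K.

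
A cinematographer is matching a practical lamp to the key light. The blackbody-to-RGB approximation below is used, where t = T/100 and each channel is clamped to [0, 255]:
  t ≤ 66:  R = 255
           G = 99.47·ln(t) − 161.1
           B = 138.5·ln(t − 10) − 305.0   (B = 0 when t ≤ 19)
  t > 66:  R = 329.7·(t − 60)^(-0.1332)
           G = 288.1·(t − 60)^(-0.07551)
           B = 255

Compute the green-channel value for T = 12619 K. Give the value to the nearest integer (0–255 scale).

t = 12619/100 = 126.19; the t > 66 branch applies.
G = 288.1·(126.19 − 60)^(-0.07551) = 288.1·66.19^(-0.07551) = 288.1·0.72864 = 209.921.
Rounded: 210.

210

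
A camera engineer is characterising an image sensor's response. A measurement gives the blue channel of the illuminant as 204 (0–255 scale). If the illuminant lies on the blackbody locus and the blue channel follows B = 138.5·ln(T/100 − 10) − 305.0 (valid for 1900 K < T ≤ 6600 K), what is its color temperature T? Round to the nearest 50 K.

4950 K

ln(t − 10) = (204 + 305.0) / 138.5 = 3.6751.
t − 10 = e^3.6751 = 39.452, so t = 49.452.
T = 100·t = 4945 K → 4950 K to the nearest 50 K.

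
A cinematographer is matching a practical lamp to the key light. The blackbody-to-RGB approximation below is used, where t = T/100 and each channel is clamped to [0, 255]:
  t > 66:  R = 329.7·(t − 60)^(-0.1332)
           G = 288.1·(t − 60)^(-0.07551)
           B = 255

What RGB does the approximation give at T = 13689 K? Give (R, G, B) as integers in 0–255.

(185, 208, 255)

t = 13689/100 = 136.89; the t > 66 branch applies.
R = 329.7·(136.89 − 60)^(-0.1332) = 329.7·76.89^(-0.1332) = 329.7·0.56079 = 184.893.
G = 288.1·(136.89 − 60)^(-0.07551) = 288.1·76.89^(-0.07551) = 288.1·0.72044 = 207.559.
B = 255 by definition for t > 66.
Rounded: (185, 208, 255).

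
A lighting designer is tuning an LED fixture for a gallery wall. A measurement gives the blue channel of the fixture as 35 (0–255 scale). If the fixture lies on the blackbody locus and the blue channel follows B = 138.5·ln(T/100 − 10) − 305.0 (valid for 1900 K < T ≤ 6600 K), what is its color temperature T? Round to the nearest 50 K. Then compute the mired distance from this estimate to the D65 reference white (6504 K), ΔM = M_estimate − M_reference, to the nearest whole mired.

+311 mireds

ln(t − 10) = (35 + 305.0) / 138.5 = 2.4549.
t − 10 = e^2.4549 = 11.645, so t = 21.645.
T = 100·t = 2164 K → 2150 K to the nearest 50 K.
M_estimate = 10⁶/2150 = 465.12; M_reference = 10⁶/6504 = 153.75.
ΔM = 465.12 − 153.75 = 311.36 → +311 mireds.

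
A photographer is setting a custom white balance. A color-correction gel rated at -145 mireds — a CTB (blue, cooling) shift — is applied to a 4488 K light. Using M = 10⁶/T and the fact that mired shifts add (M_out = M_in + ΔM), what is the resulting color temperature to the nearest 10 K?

M_in = 10⁶/4488 = 222.82 mireds.
M_out = 222.82 + (-145) = 77.82 mireds.
T_out = 10⁶/77.82 = 12850.8 K → 12850 K.

12850 K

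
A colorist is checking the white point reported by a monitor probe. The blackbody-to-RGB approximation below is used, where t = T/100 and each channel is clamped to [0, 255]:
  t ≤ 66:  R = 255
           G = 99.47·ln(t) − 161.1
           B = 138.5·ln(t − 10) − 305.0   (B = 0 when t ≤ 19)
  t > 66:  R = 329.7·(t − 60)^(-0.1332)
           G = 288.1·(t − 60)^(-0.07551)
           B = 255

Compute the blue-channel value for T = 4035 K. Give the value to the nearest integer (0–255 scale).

t = 4035/100 = 40.35; the t ≤ 66 branch applies.
B = 138.5·ln(40.35 − 10) − 305.0 = 138.5·ln 30.35 − 305.0 = 138.5·3.4128 − 305.0 = 167.672.
Rounded: 168.

168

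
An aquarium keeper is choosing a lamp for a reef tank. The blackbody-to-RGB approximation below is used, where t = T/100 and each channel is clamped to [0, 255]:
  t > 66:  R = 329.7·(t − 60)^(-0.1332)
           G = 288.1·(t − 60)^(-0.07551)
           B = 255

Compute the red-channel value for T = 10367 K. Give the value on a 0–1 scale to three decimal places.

0.782

t = 10367/100 = 103.67; the t > 66 branch applies.
R = 329.7·(103.67 − 60)^(-0.1332) = 329.7·43.67^(-0.1332) = 329.7·0.60468 = 199.364.
On a 0–1 scale: 199.364/255 = 0.7818 → 0.782.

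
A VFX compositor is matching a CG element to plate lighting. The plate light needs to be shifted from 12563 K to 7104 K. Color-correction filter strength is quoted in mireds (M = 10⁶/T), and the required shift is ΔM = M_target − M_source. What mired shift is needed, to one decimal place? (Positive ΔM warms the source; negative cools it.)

M_source = 10⁶/12563 = 79.599; M_target = 10⁶/7104 = 140.766.
ΔM = 140.766 − 79.599 = 61.167 → +61.2 mireds, a warming shift.

+61.2 mireds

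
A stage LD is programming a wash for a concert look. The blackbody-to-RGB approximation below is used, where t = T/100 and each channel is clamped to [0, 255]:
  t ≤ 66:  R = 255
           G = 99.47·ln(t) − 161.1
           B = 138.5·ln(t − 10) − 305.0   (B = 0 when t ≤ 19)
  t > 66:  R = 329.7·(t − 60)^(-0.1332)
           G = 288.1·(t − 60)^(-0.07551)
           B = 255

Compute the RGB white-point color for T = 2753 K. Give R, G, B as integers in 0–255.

R=255, G=169, B=92

t = 2753/100 = 27.53; the t ≤ 66 branch applies.
R = 255 by definition for t ≤ 66.
G = 99.47·ln 27.53 − 161.1 = 99.47·3.3153 − 161.1 = 168.671.
B = 138.5·ln(27.53 − 10) − 305.0 = 138.5·ln 17.53 − 305.0 = 138.5·2.8639 − 305.0 = 91.652.
Rounded: (255, 169, 92).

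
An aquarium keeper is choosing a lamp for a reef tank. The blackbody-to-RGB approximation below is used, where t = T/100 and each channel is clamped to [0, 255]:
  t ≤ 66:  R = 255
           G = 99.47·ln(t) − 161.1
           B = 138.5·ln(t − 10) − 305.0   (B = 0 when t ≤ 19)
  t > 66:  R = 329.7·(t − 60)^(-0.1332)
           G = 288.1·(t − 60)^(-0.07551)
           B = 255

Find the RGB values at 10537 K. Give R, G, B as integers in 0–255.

R=198, G=216, B=255

t = 10537/100 = 105.37; the t > 66 branch applies.
R = 329.7·(105.37 − 60)^(-0.1332) = 329.7·45.37^(-0.1332) = 329.7·0.60161 = 198.352.
G = 288.1·(105.37 − 60)^(-0.07551) = 288.1·45.37^(-0.07551) = 288.1·0.74972 = 215.993.
B = 255 by definition for t > 66.
Rounded: (198, 216, 255).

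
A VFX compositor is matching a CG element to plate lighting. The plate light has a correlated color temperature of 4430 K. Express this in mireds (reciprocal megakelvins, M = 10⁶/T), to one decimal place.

M = 10⁶ / 4430 = 225.734 → 225.7 mireds.

225.7 mireds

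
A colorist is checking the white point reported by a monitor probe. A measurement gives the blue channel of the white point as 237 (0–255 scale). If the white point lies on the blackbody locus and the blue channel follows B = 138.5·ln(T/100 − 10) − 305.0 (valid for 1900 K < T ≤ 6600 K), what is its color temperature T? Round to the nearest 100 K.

ln(t − 10) = (237 + 305.0) / 138.5 = 3.9134.
t − 10 = e^3.9134 = 50.067, so t = 60.067.
T = 100·t = 6007 K → 6000 K to the nearest 100 K.

6000 K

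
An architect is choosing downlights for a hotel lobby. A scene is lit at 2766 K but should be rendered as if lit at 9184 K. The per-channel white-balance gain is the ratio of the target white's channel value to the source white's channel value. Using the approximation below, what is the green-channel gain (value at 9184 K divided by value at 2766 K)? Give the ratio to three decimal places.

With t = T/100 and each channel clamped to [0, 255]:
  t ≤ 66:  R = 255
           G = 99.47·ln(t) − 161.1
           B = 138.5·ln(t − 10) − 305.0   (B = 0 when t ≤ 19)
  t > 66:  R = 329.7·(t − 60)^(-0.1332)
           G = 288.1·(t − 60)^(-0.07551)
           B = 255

1.312

At 2766 K (t = 27.66):
  G = 99.47·ln 27.66 − 161.1 = 99.47·3.3200 − 161.1 = 169.139.
At 9184 K (t = 91.84):
  G = 288.1·(91.84 − 60)^(-0.07551) = 288.1·31.84^(-0.07551) = 288.1·0.77004 = 221.847.
Gain = 221.847 / 169.139 = 1.3116 → 1.312.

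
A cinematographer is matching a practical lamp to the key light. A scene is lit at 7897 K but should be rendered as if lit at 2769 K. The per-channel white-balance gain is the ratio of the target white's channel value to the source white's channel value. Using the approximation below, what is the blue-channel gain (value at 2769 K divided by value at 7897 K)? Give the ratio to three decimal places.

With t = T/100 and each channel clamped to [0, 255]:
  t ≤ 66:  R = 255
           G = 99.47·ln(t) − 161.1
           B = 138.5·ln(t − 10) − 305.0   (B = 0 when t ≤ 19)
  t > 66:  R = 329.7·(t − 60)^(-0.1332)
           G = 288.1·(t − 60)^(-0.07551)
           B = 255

At 7897 K (t = 78.97):
  B = 255 by definition for t > 66.
At 2769 K (t = 27.69):
  B = 138.5·ln(27.69 − 10) − 305.0 = 138.5·ln 17.69 − 305.0 = 138.5·2.8730 − 305.0 = 92.910.
Gain = 92.910 / 255.000 = 0.3644 → 0.364.

0.364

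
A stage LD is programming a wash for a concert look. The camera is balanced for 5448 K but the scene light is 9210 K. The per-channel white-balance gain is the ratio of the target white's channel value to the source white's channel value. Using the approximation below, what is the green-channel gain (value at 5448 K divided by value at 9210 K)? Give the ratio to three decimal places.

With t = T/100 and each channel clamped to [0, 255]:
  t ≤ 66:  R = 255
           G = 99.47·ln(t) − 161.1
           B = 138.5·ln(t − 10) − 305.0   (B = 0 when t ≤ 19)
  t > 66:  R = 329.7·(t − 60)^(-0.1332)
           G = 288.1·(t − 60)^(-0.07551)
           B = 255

At 9210 K (t = 92.1):
  G = 288.1·(92.1 − 60)^(-0.07551) = 288.1·32.1^(-0.07551) = 288.1·0.76956 = 221.711.
At 5448 K (t = 54.48):
  G = 99.47·ln 54.48 − 161.1 = 99.47·3.9978 − 161.1 = 236.565.
Gain = 236.565 / 221.711 = 1.0670 → 1.067.

1.067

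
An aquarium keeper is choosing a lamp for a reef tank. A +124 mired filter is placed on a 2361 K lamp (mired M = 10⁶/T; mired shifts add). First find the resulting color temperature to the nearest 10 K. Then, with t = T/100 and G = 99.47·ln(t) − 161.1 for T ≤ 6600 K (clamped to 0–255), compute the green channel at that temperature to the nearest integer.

128

M_in = 10⁶/2361 = 423.55; M_out = 423.55 + (+124) = 547.55.
T_out = 10⁶/547.55 = 1826.3 K → 1830 K; t = 18.3.
G = 99.47·ln 18.3 − 161.1 = 99.47·2.9069 − 161.1 = 128.049.
Rounded: 128.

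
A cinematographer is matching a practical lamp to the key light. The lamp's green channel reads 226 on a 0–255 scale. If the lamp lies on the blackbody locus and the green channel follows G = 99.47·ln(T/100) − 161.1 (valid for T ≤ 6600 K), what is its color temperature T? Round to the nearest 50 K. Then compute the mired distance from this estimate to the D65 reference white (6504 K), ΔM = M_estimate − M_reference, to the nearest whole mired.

+50 mireds

ln t = (226 + 161.1) / 99.47 = 3.8916.
t = e^3.8916 = 48.990.
T = 100·t = 4899 K → 4900 K to the nearest 50 K.
M_estimate = 10⁶/4900 = 204.08; M_reference = 10⁶/6504 = 153.75.
ΔM = 204.08 − 153.75 = 50.33 → +50 mireds.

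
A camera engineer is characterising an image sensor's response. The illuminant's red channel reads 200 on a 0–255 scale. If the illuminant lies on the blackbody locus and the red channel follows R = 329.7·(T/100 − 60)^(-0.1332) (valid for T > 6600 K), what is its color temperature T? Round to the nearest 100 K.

(t − 60)^(-0.1332) = 200/329.7 = 0.60661.
t − 60 = 0.60661^(1/-0.1332) = 0.60661^(-7.508) = 42.638, so t = 102.638.
T = 100·t = 10264 K → 10300 K to the nearest 100 K.

10300 K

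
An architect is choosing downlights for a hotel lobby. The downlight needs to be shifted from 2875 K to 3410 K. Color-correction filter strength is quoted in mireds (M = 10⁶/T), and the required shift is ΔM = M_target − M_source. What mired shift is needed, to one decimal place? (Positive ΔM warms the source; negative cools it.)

M_source = 10⁶/2875 = 347.826; M_target = 10⁶/3410 = 293.255.
ΔM = 293.255 − 347.826 = -54.571 → -54.6 mireds, a cooling shift.

-54.6 mireds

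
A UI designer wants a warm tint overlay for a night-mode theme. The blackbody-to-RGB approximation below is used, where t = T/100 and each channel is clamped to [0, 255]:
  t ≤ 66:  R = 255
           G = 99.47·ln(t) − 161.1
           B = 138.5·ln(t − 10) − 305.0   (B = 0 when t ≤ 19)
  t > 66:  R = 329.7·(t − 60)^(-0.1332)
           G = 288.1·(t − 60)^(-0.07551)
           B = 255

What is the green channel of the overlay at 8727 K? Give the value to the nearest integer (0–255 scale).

t = 8727/100 = 87.27; the t > 66 branch applies.
G = 288.1·(87.27 − 60)^(-0.07551) = 288.1·27.27^(-0.07551) = 288.1·0.77910 = 224.458.
Rounded: 224.

224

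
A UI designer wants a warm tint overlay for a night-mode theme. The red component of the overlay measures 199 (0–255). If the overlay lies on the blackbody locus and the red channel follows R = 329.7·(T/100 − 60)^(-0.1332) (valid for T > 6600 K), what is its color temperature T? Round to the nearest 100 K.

10400 K

(t − 60)^(-0.1332) = 199/329.7 = 0.60358.
t − 60 = 0.60358^(1/-0.1332) = 0.60358^(-7.508) = 44.273, so t = 104.273.
T = 100·t = 10427 K → 10400 K to the nearest 100 K.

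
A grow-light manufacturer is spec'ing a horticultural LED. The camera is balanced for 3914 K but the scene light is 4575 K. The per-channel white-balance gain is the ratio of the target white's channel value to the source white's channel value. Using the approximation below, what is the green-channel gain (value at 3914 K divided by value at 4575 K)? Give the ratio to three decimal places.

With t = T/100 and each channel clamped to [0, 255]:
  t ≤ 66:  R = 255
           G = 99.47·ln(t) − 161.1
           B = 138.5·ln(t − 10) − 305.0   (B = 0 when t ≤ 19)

0.929

At 4575 K (t = 45.75):
  G = 99.47·ln 45.75 − 161.1 = 99.47·3.8232 − 161.1 = 219.193.
At 3914 K (t = 39.14):
  G = 99.47·ln 39.14 − 161.1 = 99.47·3.6671 − 161.1 = 203.671.
Gain = 203.671 / 219.193 = 0.9292 → 0.929.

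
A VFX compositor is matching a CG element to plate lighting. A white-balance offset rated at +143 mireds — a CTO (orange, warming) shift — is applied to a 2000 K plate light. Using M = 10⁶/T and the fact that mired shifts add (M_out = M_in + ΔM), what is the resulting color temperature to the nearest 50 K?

1550 K

M_in = 10⁶/2000 = 500.00 mireds.
M_out = 500.00 + (+143) = 643.00 mireds.
T_out = 10⁶/643.00 = 1555.2 K → 1550 K.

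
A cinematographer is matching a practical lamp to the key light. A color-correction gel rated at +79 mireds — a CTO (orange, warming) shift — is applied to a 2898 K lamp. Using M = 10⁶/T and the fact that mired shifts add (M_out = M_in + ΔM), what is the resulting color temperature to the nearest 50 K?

2350 K

M_in = 10⁶/2898 = 345.07 mireds.
M_out = 345.07 + (+79) = 424.07 mireds.
T_out = 10⁶/424.07 = 2358.1 K → 2350 K.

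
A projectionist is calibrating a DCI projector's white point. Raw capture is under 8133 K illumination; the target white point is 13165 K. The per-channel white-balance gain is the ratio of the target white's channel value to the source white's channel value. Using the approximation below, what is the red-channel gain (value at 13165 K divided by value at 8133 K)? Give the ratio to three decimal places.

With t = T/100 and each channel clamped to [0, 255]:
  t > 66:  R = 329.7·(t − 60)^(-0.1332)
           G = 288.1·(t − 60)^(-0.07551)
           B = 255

0.851

At 8133 K (t = 81.33):
  R = 329.7·(81.33 − 60)^(-0.1332) = 329.7·21.33^(-0.1332) = 329.7·0.66524 = 219.330.
At 13165 K (t = 131.65):
  R = 329.7·(131.65 − 60)^(-0.1332) = 329.7·71.65^(-0.1332) = 329.7·0.56609 = 186.640.
Gain = 186.640 / 219.330 = 0.8510 → 0.851.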